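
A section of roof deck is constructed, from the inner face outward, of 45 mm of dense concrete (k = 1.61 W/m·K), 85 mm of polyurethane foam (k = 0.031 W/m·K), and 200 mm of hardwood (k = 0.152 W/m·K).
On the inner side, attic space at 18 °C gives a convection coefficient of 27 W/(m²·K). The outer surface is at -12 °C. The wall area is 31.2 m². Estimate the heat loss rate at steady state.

Q ≈ 227 W

Model the wall as resistances in series:
R_inner film = 1/(h_i·A) = 1/(27×31.2) = 0.001187 K/W
R_dense concrete = L/(kA) = 0.045/(1.61×31.2) = 8.958×10^-4 K/W
R_polyurethane foam = L/(kA) = 0.085/(0.031×31.2) = 0.08788 K/W
R_hardwood = L/(kA) = 0.2/(0.152×31.2) = 0.04217 K/W
R_total = 0.1321 K/W
Q = ΔT / R_total = 30 / 0.1321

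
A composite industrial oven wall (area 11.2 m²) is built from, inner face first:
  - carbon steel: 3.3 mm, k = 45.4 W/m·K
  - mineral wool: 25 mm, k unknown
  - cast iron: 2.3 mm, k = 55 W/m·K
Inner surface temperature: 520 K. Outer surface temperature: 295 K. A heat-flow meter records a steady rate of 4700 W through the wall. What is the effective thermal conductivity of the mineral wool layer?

Model the wall as resistances in series:
R_carbon steel = L/(kA) = 0.0033/(45.4×11.2) = 6.49×10^-6 K/W
R_cast iron = L/(kA) = 0.0023/(55×11.2) = 3.734×10^-6 K/W
Sum of known resistances R_other = 1.022×10^-5 K/W
Total R = ΔT/Q = 225/4700 = 0.04787 K/W
R_mineral wool = R_total − R_other = 0.04786 K/W
k = L/(R·A) = 0.025/(0.04786×11.2)

k ≈ 0.0466 W/(m·K)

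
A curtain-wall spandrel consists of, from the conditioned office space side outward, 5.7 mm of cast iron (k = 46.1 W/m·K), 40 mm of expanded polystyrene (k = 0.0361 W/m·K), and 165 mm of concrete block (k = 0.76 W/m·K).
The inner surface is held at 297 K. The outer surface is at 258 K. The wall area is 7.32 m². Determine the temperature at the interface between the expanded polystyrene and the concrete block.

Series thermal resistances:
R_cast iron = L/(kA) = 0.0057/(46.1×7.32) = 1.689×10^-5 K/W
R_expanded polystyrene = L/(kA) = 0.04/(0.0361×7.32) = 0.1514 K/W
R_concrete block = L/(kA) = 0.165/(0.76×7.32) = 0.02966 K/W
R_total = 0.181 K/W;  Q = ΔT/R_total = 39/0.181 = 215.4 W
T_interface = T_inner − Q·ΣR(inner→interface) = 297 − 215×0.1514

T ≈ 264 K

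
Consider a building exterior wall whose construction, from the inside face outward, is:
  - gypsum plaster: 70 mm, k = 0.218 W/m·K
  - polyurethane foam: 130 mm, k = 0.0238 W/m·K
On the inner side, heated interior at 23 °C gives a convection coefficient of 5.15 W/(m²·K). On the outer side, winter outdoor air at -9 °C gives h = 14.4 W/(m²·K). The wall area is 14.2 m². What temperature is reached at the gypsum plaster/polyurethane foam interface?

T ≈ 20.3 °C

Thermal resistances in series:
R_inner film = 1/(h_i·A) = 1/(5.15×14.2) = 0.01367 K/W
R_gypsum plaster = L/(kA) = 0.07/(0.218×14.2) = 0.02261 K/W
R_polyurethane foam = L/(kA) = 0.13/(0.0238×14.2) = 0.3847 K/W
R_outer film = 1/(h_o·A) = 1/(14.4×14.2) = 0.00489 K/W
R_total = 0.4258 K/W;  Q = ΔT/R_total = 32/0.4258 = 75.15 W
T_interface = T_inner − Q·ΣR(inner→interface) = 23 − 75.1×0.03629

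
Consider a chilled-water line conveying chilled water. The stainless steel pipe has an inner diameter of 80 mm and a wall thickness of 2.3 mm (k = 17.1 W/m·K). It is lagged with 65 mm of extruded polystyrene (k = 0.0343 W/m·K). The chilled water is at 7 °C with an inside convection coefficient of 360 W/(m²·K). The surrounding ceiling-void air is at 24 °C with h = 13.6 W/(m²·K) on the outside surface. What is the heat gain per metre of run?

q′ ≈ 3.83 W/m

Cylindrical conduction, so R = ln(r₂/r₁)/(2πkL) per layer, in series:
R_inner film = 1/(h_i·2πr₁L) = 1/(360×2π×0.04×1) = 0.01105 K/W
R_stainless steel pipe wall = ln(42.3/40)/(2π×17.1×1) = 5.203×10^-4 K/W
R_extruded polystyrene = ln(107.3/42.3)/(2π×0.0343×1) = 4.319 K/W
R_outer film = 1/(h_o·2πr_oL) = 1/(13.6×2π×0.1073×1) = 0.1091 K/W
R_total = 4.44 K/W
Q = ΔT/R_total = 17/4.44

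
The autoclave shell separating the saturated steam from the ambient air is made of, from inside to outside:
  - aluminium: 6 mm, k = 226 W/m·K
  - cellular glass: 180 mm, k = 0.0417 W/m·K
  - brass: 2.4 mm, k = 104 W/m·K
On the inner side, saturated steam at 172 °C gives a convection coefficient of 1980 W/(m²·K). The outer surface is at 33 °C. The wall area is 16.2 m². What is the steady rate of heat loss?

Q ≈ 522 W

Series thermal resistances:
R_inner film = 1/(h_i·A) = 1/(1980×16.2) = 3.118×10^-5 K/W
R_aluminium = L/(kA) = 0.006/(226×16.2) = 1.639×10^-6 K/W
R_cellular glass = L/(kA) = 0.18/(0.0417×16.2) = 0.2665 K/W
R_brass = L/(kA) = 0.0024/(104×16.2) = 1.425×10^-6 K/W
R_total = 0.2665 K/W
Q = ΔT / R_total = 139 / 0.2665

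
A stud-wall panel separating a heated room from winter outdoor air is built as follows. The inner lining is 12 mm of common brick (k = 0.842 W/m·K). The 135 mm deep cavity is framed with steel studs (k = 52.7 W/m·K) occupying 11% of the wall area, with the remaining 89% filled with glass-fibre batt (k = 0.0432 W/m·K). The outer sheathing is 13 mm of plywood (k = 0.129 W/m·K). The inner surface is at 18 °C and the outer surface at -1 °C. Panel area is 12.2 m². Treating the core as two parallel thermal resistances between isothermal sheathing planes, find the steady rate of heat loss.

Q ≈ 1680 W

Sheathing layers in series; stud and cavity paths in parallel between them.
R_inner = 0.012/(0.842×12.2) = 0.001168 K/W
R_stud  = 0.135/(52.7×0.11×12.2) = 0.001909 K/W
R_cav   = 0.135/(0.0432×0.89×12.2) = 0.2878 K/W
1/R_core = 1/R_stud + 1/R_cav → R_core = 0.001896 K/W
R_outer = 0.013/(0.129×12.2) = 0.00826 K/W
R_total = 0.01132 K/W
Q = ΔT/R_total = 19/0.01132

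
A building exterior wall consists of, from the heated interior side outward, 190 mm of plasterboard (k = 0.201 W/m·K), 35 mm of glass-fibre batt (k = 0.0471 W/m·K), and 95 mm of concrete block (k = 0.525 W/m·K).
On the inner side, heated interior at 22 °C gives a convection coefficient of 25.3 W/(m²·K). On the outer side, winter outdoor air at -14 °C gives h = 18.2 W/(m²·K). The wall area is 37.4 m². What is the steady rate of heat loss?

Q ≈ 686 W

Using the resistance-network approach (series):
R_inner film = 1/(h_i·A) = 1/(25.3×37.4) = 0.001057 K/W
R_plasterboard = L/(kA) = 0.19/(0.201×37.4) = 0.02527 K/W
R_glass-fibre batt = L/(kA) = 0.035/(0.0471×37.4) = 0.01987 K/W
R_concrete block = L/(kA) = 0.095/(0.525×37.4) = 0.004838 K/W
R_outer film = 1/(h_o·A) = 1/(18.2×37.4) = 0.001469 K/W
R_total = 0.05251 K/W
Q = ΔT / R_total = 36 / 0.05251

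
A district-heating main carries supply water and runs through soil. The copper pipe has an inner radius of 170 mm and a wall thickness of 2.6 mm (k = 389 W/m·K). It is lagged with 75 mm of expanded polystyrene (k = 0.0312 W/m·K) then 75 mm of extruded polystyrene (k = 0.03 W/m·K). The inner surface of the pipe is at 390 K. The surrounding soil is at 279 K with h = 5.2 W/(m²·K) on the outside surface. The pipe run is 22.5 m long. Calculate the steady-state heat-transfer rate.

For a radial system each layer contributes R = ln(r_out/r_in)/(2πkL); films add R = 1/(hA).
R_copper pipe wall = ln(172.6/170)/(2π×389×22.5) = 2.76×10^-7 K/W
R_expanded polystyrene = ln(247.6/172.6)/(2π×0.0312×22.5) = 0.08181 K/W
R_extruded polystyrene = ln(322.6/247.6)/(2π×0.03×22.5) = 0.06239 K/W
R_outer film = 1/(h_o·2πr_oL) = 1/(5.2×2π×0.3226×22.5) = 0.004217 K/W
R_total = 0.1484 K/W
Q = ΔT/R_total = 111/0.1484

Q ≈ 748 W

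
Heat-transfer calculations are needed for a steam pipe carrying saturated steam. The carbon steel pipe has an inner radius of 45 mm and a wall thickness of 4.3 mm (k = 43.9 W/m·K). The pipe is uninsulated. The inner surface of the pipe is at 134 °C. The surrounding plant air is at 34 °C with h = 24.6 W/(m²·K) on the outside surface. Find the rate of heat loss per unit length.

q′ ≈ 760 W/m

Treating each annulus and film as a series resistance:
R_carbon steel pipe wall = ln(49.3/45)/(2π×43.9×1) = 3.309×10^-4 K/W
R_outer film = 1/(h_o·2πr_oL) = 1/(24.6×2π×0.0493×1) = 0.1312 K/W
R_total = 0.1316 K/W
Q = ΔT/R_total = 100/0.1316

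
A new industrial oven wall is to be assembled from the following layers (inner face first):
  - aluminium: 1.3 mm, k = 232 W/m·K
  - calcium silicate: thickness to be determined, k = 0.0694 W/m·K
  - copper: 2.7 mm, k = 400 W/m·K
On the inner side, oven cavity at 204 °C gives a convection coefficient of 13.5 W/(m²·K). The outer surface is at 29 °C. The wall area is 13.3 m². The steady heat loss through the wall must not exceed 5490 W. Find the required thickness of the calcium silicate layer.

Treating each layer as a thermal resistance in series:
R_inner film = 1/(h_i·A) = 1/(13.5×13.3) = 0.005569 K/W
R_aluminium = L/(kA) = 0.0013/(232×13.3) = 4.213×10^-7 K/W
R_copper = L/(kA) = 0.0027/(400×13.3) = 5.075×10^-7 K/W
Sum of the known resistances R_other = 0.00557 K/W
Required total resistance R_tot = ΔT/Q_allow = 175/5490 = 0.03188 K/W
R_calcium silicate = R_tot − R_other = 0.02631 K/W
L = R·k·A = 0.02631×0.0694×13.3

L ≈ 24.3 mm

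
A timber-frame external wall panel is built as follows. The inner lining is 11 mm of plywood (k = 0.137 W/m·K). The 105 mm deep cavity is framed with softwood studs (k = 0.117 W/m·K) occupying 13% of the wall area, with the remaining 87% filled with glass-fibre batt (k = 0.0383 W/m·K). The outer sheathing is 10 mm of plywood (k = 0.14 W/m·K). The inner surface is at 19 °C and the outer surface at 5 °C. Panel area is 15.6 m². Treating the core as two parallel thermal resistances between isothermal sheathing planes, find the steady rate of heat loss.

Sheathing layers in series; stud and cavity paths in parallel between them.
R_inner = 0.011/(0.137×15.6) = 0.005147 K/W
R_stud  = 0.105/(0.117×0.13×15.6) = 0.4425 K/W
R_cav   = 0.105/(0.0383×0.87×15.6) = 0.202 K/W
1/R_core = 1/R_stud + 1/R_cav → R_core = 0.1387 K/W
R_outer = 0.01/(0.14×15.6) = 0.004579 K/W
R_total = 0.1484 K/W
Q = ΔT/R_total = 14/0.1484

Q ≈ 94.3 W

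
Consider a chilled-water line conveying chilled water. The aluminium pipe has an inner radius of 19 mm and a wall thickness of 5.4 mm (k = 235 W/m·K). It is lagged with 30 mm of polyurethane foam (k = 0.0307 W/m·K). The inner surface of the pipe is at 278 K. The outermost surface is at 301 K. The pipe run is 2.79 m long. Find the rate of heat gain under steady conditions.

Treating each annulus and film as a series resistance:
R_aluminium pipe wall = ln(24.4/19)/(2π×235×2.79) = 6.072×10^-5 K/W
R_polyurethane foam = ln(54.4/24.4)/(2π×0.0307×2.79) = 1.49 K/W
R_total = 1.49 K/W
Q = ΔT/R_total = 23/1.49

Q ≈ 15.4 W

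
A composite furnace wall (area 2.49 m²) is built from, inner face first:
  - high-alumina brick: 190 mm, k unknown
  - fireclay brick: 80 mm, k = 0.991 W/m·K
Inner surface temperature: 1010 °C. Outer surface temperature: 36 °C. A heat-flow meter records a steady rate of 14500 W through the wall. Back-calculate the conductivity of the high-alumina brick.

Using the resistance-network approach (series):
R_fireclay brick = L/(kA) = 0.08/(0.991×2.49) = 0.03242 K/W
Sum of known resistances R_other = 0.03242 K/W
Total R = ΔT/Q = 974/14500 = 0.06717 K/W
R_high-alumina brick = R_total − R_other = 0.03475 K/W
k = L/(R·A) = 0.19/(0.03475×2.49)

k ≈ 2.2 W/(m·K)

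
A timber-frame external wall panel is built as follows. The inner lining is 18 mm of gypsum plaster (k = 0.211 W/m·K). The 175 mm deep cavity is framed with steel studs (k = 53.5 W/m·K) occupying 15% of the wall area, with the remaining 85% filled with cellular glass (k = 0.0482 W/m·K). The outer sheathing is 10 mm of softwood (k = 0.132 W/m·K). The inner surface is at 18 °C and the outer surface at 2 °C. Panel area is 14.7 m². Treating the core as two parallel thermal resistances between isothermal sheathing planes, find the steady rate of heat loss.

Sheathing layers in series; stud and cavity paths in parallel between them.
R_inner = 0.018/(0.211×14.7) = 0.005803 K/W
R_stud  = 0.175/(53.5×0.15×14.7) = 0.001483 K/W
R_cav   = 0.175/(0.0482×0.85×14.7) = 0.2906 K/W
1/R_core = 1/R_stud + 1/R_cav → R_core = 0.001476 K/W
R_outer = 0.01/(0.132×14.7) = 0.005154 K/W
R_total = 0.01243 K/W
Q = ΔT/R_total = 16/0.01243

Q ≈ 1290 W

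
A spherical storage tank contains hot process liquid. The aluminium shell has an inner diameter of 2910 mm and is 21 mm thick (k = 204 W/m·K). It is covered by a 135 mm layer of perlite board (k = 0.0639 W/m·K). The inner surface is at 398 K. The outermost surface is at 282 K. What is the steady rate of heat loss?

Radial (spherical) resistances in series:
R_aluminium shell = (1/1.455 − 1/1.476)/(4π×204) = 3.814×10^-6 K/W
R_perlite board = (1/1.476 − 1/1.611)/(4π×0.0639) = 0.0707 K/W
R_total = 0.07071 K/W
Q = ΔT/R_total = 116/0.07071

Q ≈ 1640 W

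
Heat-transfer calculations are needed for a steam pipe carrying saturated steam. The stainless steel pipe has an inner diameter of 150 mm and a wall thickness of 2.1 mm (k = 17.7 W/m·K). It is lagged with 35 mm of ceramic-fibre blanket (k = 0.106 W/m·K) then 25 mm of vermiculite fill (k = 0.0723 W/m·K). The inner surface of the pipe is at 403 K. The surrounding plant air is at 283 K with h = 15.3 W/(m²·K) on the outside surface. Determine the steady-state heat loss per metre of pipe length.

q′ ≈ 111 W/m

Cylindrical conduction, so R = ln(r₂/r₁)/(2πkL) per layer, in series:
R_stainless steel pipe wall = ln(77.1/75)/(2π×17.7×1) = 2.483×10^-4 K/W
R_ceramic-fibre blanket = ln(112.1/77.1)/(2π×0.106×1) = 0.562 K/W
R_vermiculite fill = ln(137.1/112.1)/(2π×0.0723×1) = 0.4432 K/W
R_outer film = 1/(h_o·2πr_oL) = 1/(15.3×2π×0.1371×1) = 0.07587 K/W
R_total = 1.081 K/W
Q = ΔT/R_total = 120/1.081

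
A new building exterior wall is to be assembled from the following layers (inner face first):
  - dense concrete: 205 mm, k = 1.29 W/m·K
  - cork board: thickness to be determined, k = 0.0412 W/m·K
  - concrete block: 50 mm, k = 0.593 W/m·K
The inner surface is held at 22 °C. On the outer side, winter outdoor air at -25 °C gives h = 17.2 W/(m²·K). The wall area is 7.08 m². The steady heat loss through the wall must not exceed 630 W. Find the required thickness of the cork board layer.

Thermal resistances in series:
R_dense concrete = L/(kA) = 0.205/(1.29×7.08) = 0.02245 K/W
R_concrete block = L/(kA) = 0.05/(0.593×7.08) = 0.01191 K/W
R_outer film = 1/(h_o·A) = 1/(17.2×7.08) = 0.008212 K/W
Sum of the known resistances R_other = 0.04257 K/W
Required total resistance R_tot = ΔT/Q_allow = 47/630 = 0.0746 K/W
R_cork board = R_tot − R_other = 0.03204 K/W
L = R·k·A = 0.03204×0.0412×7.08

L ≈ 9.34 mm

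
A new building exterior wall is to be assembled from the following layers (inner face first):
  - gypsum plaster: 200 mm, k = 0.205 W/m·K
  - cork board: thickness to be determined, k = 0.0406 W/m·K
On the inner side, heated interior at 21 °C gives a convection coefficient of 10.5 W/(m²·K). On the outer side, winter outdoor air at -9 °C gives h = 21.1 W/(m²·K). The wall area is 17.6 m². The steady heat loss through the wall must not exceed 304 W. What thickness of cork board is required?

L ≈ 25.1 mm

Series thermal resistances:
R_inner film = 1/(h_i·A) = 1/(10.5×17.6) = 0.005411 K/W
R_gypsum plaster = L/(kA) = 0.2/(0.205×17.6) = 0.05543 K/W
R_outer film = 1/(h_o·A) = 1/(21.1×17.6) = 0.002693 K/W
Sum of the known resistances R_other = 0.06354 K/W
Required total resistance R_tot = ΔT/Q_allow = 30/304 = 0.09868 K/W
R_cork board = R_tot − R_other = 0.03515 K/W
L = R·k·A = 0.03515×0.0406×17.6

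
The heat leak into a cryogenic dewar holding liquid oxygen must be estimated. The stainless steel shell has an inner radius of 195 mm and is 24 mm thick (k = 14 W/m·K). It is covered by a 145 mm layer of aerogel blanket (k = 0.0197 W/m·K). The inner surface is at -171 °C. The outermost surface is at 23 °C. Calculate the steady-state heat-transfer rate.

Q ≈ 26.4 W

For a spherical shell R = (1/r₁ − 1/r₂)/(4πk); film R = 1/(h·4πr²). In series:
R_stainless steel shell = (1/0.195 − 1/0.219)/(4π×14) = 0.003194 K/W
R_aerogel blanket = (1/0.219 − 1/0.364)/(4π×0.0197) = 7.348 K/W
R_total = 7.351 K/W
Q = ΔT/R_total = 194/7.351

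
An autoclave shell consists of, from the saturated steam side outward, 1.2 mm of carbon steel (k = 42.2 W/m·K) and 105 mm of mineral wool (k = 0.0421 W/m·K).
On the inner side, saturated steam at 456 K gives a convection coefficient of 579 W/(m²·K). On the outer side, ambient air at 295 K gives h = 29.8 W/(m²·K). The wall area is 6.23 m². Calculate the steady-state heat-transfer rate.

Q ≈ 397 W

Treating each layer as a thermal resistance in series:
R_inner film = 1/(h_i·A) = 1/(579×6.23) = 2.772×10^-4 K/W
R_carbon steel = L/(kA) = 0.0012/(42.2×6.23) = 4.564×10^-6 K/W
R_mineral wool = L/(kA) = 0.105/(0.0421×6.23) = 0.4003 K/W
R_outer film = 1/(h_o·A) = 1/(29.8×6.23) = 0.005386 K/W
R_total = 0.406 K/W
Q = ΔT / R_total = 161 / 0.406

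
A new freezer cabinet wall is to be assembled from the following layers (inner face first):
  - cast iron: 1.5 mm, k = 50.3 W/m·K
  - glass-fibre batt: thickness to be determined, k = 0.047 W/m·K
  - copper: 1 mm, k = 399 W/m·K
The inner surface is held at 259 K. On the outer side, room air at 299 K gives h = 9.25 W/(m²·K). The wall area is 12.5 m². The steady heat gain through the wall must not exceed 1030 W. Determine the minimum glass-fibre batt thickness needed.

L ≈ 17.7 mm

Treating each layer as a thermal resistance in series:
R_cast iron = L/(kA) = 0.0015/(50.3×12.5) = 2.386×10^-6 K/W
R_copper = L/(kA) = 0.001/(399×12.5) = 2.005×10^-7 K/W
R_outer film = 1/(h_o·A) = 1/(9.25×12.5) = 0.008649 K/W
Sum of the known resistances R_other = 0.008651 K/W
Required total resistance R_tot = ΔT/Q_allow = 40/1030 = 0.03883 K/W
R_glass-fibre batt = R_tot − R_other = 0.03018 K/W
L = R·k·A = 0.03018×0.047×12.5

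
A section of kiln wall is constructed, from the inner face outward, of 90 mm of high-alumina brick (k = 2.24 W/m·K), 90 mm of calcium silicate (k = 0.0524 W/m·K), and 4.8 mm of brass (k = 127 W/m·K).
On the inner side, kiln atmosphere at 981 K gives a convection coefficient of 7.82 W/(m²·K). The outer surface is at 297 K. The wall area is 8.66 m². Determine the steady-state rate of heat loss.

Using the resistance-network approach (series):
R_inner film = 1/(h_i·A) = 1/(7.82×8.66) = 0.01477 K/W
R_high-alumina brick = L/(kA) = 0.09/(2.24×8.66) = 0.00464 K/W
R_calcium silicate = L/(kA) = 0.09/(0.0524×8.66) = 0.1983 K/W
R_brass = L/(kA) = 0.0048/(127×8.66) = 4.364×10^-6 K/W
R_total = 0.2177 K/W
Q = ΔT / R_total = 684 / 0.2177

Q ≈ 3140 W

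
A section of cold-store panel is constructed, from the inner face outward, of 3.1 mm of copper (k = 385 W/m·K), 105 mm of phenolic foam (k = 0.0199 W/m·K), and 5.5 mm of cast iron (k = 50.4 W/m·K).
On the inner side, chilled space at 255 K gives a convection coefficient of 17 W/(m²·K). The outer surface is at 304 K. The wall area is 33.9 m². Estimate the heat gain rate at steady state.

Q ≈ 311 W

Thermal resistances in series:
R_inner film = 1/(h_i·A) = 1/(17×33.9) = 0.001735 K/W
R_copper = L/(kA) = 0.0031/(385×33.9) = 2.375×10^-7 K/W
R_phenolic foam = L/(kA) = 0.105/(0.0199×33.9) = 0.1556 K/W
R_cast iron = L/(kA) = 0.0055/(50.4×33.9) = 3.219×10^-6 K/W
R_total = 0.1574 K/W
Q = ΔT / R_total = 49 / 0.1574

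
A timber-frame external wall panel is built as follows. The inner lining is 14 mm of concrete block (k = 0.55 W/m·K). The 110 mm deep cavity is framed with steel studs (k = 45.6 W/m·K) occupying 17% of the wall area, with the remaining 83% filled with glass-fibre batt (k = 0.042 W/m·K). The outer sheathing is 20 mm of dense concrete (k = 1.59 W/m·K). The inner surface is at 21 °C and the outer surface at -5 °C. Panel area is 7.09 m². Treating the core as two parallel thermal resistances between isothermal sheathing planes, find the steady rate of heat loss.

Q ≈ 3530 W

Sheathing layers in series; stud and cavity paths in parallel between them.
R_inner = 0.014/(0.55×7.09) = 0.00359 K/W
R_stud  = 0.11/(45.6×0.17×7.09) = 0.002001 K/W
R_cav   = 0.11/(0.042×0.83×7.09) = 0.4451 K/W
1/R_core = 1/R_stud + 1/R_cav → R_core = 0.001992 K/W
R_outer = 0.02/(1.59×7.09) = 0.001774 K/W
R_total = 0.007357 K/W
Q = ΔT/R_total = 26/0.007357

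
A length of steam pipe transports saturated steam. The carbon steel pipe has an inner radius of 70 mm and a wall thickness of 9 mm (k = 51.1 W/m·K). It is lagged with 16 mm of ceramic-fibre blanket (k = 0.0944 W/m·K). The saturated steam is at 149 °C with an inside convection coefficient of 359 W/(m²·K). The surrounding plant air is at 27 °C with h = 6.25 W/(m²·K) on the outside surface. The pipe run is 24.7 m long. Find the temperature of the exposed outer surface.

For a radial system each layer contributes R = ln(r_out/r_in)/(2πkL); films add R = 1/(hA).
R_inner film = 1/(h_i·2πr₁L) = 1/(359×2π×0.07×24.7) = 2.564×10^-4 K/W
R_carbon steel pipe wall = ln(79/70)/(2π×51.1×24.7) = 1.525×10^-5 K/W
R_ceramic-fibre blanket = ln(95/79)/(2π×0.0944×24.7) = 0.01259 K/W
R_outer film = 1/(h_o·2πr_oL) = 1/(6.25×2π×0.095×24.7) = 0.01085 K/W
R_total = 0.02371 K/W
Q = ΔT/R_total = 122/0.02371
Q = 5140 W
T_interface = T_inner − Q·ΣR(inner→interface) = 149 − 5140×0.01286

T ≈ 82.8 °C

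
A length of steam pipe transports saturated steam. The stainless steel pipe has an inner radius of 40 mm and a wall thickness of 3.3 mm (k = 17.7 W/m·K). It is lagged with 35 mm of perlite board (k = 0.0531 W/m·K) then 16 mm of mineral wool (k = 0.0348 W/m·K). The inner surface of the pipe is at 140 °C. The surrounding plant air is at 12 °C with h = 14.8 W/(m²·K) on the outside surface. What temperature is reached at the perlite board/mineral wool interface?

T ≈ 57 °C

Radial resistances (cylindrical: R_cond = ln(r_o/r_i)/(2πkL), R_conv = 1/(h·2πrL)):
R_stainless steel pipe wall = ln(43.3/40)/(2π×17.7×1) = 7.128×10^-4 K/W
R_perlite board = ln(78.3/43.3)/(2π×0.0531×1) = 1.776 K/W
R_mineral wool = ln(94.3/78.3)/(2π×0.0348×1) = 0.8504 K/W
R_outer film = 1/(h_o·2πr_oL) = 1/(14.8×2π×0.0943×1) = 0.114 K/W
R_total = 2.741 K/W
Q = ΔT/R_total = 128/2.741
Q = 46.7 W/m
T_interface = T_inner − Q·ΣR(inner→interface) = 140 − 46.7×1.776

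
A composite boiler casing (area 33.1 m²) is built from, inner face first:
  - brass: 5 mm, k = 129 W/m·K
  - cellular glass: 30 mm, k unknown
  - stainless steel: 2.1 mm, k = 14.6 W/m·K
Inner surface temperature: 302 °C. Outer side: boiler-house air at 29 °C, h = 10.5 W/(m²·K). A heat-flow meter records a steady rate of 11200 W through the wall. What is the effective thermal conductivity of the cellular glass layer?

k ≈ 0.0422 W/(m·K)

Using the resistance-network approach (series):
R_brass = L/(kA) = 0.005/(129×33.1) = 1.171×10^-6 K/W
R_stainless steel = L/(kA) = 0.0021/(14.6×33.1) = 4.345×10^-6 K/W
R_outer film = 1/(h_o·A) = 1/(10.5×33.1) = 0.002877 K/W
Sum of known resistances R_other = 0.002883 K/W
Total R = ΔT/Q = 273/11200 = 0.02438 K/W
R_cellular glass = R_total − R_other = 0.02149 K/W
k = L/(R·A) = 0.03/(0.02149×33.1)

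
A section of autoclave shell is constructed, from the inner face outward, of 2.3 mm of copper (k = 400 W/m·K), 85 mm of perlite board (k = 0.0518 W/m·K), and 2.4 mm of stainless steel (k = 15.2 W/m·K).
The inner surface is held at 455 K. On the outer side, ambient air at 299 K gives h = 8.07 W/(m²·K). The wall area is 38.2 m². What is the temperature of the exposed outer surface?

Treating each layer as a thermal resistance in series:
R_copper = L/(kA) = 0.0023/(400×38.2) = 1.505×10^-7 K/W
R_perlite board = L/(kA) = 0.085/(0.0518×38.2) = 0.04296 K/W
R_stainless steel = L/(kA) = 0.0024/(15.2×38.2) = 4.133×10^-6 K/W
R_outer film = 1/(h_o·A) = 1/(8.07×38.2) = 0.003244 K/W
R_total = 0.0462 K/W;  Q = ΔT/R_total = 156/0.0462 = 3376 W
T_interface = T_inner − Q·ΣR(inner→interface) = 455 − 3380×0.04296

T ≈ 310 K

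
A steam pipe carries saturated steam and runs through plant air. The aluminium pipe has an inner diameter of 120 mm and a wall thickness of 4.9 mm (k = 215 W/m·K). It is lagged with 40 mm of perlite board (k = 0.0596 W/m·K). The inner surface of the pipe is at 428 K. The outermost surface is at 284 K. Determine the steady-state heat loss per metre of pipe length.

q′ ≈ 112 W/m

Treating each annulus and film as a series resistance:
R_aluminium pipe wall = ln(64.9/60)/(2π×215×1) = 5.811×10^-5 K/W
R_perlite board = ln(104.9/64.9)/(2π×0.0596×1) = 1.282 K/W
R_total = 1.282 K/W
Q = ΔT/R_total = 144/1.282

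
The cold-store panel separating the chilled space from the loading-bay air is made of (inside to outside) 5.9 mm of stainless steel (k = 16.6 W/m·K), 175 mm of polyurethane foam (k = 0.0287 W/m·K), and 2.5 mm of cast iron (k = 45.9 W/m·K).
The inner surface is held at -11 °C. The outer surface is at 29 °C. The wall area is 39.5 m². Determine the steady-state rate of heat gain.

Thermal resistances in series:
R_stainless steel = L/(kA) = 0.0059/(16.6×39.5) = 8.998×10^-6 K/W
R_polyurethane foam = L/(kA) = 0.175/(0.0287×39.5) = 0.1544 K/W
R_cast iron = L/(kA) = 0.0025/(45.9×39.5) = 1.379×10^-6 K/W
R_total = 0.1544 K/W
Q = ΔT / R_total = 40 / 0.1544

Q ≈ 259 W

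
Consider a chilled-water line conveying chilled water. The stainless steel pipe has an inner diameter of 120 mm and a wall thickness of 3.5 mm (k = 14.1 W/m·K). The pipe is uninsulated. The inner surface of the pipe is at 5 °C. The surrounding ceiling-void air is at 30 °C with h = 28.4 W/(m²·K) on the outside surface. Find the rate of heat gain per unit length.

q′ ≈ 281 W/m

Per-layer cylindrical resistances, series-summed:
R_stainless steel pipe wall = ln(63.5/60)/(2π×14.1×1) = 6.4×10^-4 K/W
R_outer film = 1/(h_o·2πr_oL) = 1/(28.4×2π×0.0635×1) = 0.08825 K/W
R_total = 0.08889 K/W
Q = ΔT/R_total = 25/0.08889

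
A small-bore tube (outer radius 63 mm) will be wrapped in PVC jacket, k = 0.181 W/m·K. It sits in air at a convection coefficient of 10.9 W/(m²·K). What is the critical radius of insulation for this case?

For a cylinder r_cr = k/h = 0.181/10.9
r_cr = 16.6 mm; since the bare radius (63 mm) is above r_cr, any added insulation will reduce heat loss.

r_cr ≈ 16.6 mm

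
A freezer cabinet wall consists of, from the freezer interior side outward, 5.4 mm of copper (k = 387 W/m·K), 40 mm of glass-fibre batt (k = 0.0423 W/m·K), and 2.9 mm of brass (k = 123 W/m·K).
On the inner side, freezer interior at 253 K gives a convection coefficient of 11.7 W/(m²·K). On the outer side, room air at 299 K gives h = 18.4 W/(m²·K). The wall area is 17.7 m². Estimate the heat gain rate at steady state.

Thermal resistances in series:
R_inner film = 1/(h_i·A) = 1/(11.7×17.7) = 0.004829 K/W
R_copper = L/(kA) = 0.0054/(387×17.7) = 7.883×10^-7 K/W
R_glass-fibre batt = L/(kA) = 0.04/(0.0423×17.7) = 0.05343 K/W
R_brass = L/(kA) = 0.0029/(123×17.7) = 1.332×10^-6 K/W
R_outer film = 1/(h_o·A) = 1/(18.4×17.7) = 0.00307 K/W
R_total = 0.06133 K/W
Q = ΔT / R_total = 46 / 0.06133

Q ≈ 750 W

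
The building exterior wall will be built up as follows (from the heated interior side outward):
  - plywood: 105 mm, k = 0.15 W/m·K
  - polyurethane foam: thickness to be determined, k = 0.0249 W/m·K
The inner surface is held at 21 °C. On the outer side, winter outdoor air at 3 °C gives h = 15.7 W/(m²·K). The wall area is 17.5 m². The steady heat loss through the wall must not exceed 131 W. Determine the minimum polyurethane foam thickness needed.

Series thermal resistances:
R_plywood = L/(kA) = 0.105/(0.15×17.5) = 0.04 K/W
R_outer film = 1/(h_o·A) = 1/(15.7×17.5) = 0.00364 K/W
Sum of the known resistances R_other = 0.04364 K/W
Required total resistance R_tot = ΔT/Q_allow = 18/131 = 0.1374 K/W
R_polyurethane foam = R_tot − R_other = 0.09376 K/W
L = R·k·A = 0.09376×0.0249×17.5

L ≈ 40.9 mm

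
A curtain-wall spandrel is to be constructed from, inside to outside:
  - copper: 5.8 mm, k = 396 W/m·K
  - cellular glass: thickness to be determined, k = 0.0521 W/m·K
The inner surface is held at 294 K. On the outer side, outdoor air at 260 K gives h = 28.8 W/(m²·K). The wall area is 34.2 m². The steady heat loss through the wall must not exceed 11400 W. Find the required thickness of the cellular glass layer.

L ≈ 3.5 mm

Model the wall as resistances in series:
R_copper = L/(kA) = 0.0058/(396×34.2) = 4.283×10^-7 K/W
R_outer film = 1/(h_o·A) = 1/(28.8×34.2) = 0.001015 K/W
Sum of the known resistances R_other = 0.001016 K/W
Required total resistance R_tot = ΔT/Q_allow = 34/11400 = 0.002982 K/W
R_cellular glass = R_tot − R_other = 0.001967 K/W
L = R·k·A = 0.001967×0.0521×34.2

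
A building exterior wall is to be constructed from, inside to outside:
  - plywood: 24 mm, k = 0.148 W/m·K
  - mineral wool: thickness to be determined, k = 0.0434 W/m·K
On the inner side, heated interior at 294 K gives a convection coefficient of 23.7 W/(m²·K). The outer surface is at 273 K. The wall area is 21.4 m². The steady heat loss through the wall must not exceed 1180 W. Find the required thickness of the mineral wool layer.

L ≈ 7.66 mm

Using the resistance-network approach (series):
R_inner film = 1/(h_i·A) = 1/(23.7×21.4) = 0.001972 K/W
R_plywood = L/(kA) = 0.024/(0.148×21.4) = 0.007578 K/W
Sum of the known resistances R_other = 0.009549 K/W
Required total resistance R_tot = ΔT/Q_allow = 21/1180 = 0.0178 K/W
R_mineral wool = R_tot − R_other = 0.008247 K/W
L = R·k·A = 0.008247×0.0434×21.4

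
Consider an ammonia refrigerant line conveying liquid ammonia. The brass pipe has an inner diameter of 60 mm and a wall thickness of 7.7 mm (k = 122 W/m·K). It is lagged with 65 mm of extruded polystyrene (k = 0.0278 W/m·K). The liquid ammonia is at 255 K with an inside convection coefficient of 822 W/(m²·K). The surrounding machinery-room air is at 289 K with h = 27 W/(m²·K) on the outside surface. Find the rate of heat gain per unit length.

q′ ≈ 5.86 W/m

Per-layer cylindrical resistances, series-summed:
R_inner film = 1/(h_i·2πr₁L) = 1/(822×2π×0.03×1) = 0.006454 K/W
R_brass pipe wall = ln(37.7/30)/(2π×122×1) = 2.98×10^-4 K/W
R_extruded polystyrene = ln(102.7/37.7)/(2π×0.0278×1) = 5.737 K/W
R_outer film = 1/(h_o·2πr_oL) = 1/(27×2π×0.1027×1) = 0.0574 K/W
R_total = 5.801 K/W
Q = ΔT/R_total = 34/5.801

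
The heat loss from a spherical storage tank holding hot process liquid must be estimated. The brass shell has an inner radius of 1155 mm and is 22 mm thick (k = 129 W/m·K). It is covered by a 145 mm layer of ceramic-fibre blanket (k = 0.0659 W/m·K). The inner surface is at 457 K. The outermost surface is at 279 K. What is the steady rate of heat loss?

For a spherical shell R = (1/r₁ − 1/r₂)/(4πk); film R = 1/(h·4πr²). In series:
R_brass shell = (1/1.155 − 1/1.177)/(4π×129) = 9.983×10^-6 K/W
R_ceramic-fibre blanket = (1/1.177 − 1/1.322)/(4π×0.0659) = 0.1125 K/W
R_total = 0.1125 K/W
Q = ΔT/R_total = 178/0.1125

Q ≈ 1580 W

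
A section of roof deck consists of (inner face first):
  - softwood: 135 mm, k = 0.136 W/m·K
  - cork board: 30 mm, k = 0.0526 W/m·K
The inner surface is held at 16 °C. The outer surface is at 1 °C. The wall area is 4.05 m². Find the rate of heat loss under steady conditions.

Using the resistance-network approach (series):
R_softwood = L/(kA) = 0.135/(0.136×4.05) = 0.2451 K/W
R_cork board = L/(kA) = 0.03/(0.0526×4.05) = 0.1408 K/W
R_total = 0.3859 K/W
Q = ΔT / R_total = 15 / 0.3859

Q ≈ 38.9 W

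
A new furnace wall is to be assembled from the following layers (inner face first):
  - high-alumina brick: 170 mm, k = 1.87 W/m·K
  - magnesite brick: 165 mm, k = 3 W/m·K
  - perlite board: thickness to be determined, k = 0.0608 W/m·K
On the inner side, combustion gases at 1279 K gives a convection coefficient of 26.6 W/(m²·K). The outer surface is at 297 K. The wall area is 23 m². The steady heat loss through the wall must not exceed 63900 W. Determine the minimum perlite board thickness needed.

L ≈ 10.3 mm

Treating each layer as a thermal resistance in series:
R_inner film = 1/(h_i·A) = 1/(26.6×23) = 0.001635 K/W
R_high-alumina brick = L/(kA) = 0.17/(1.87×23) = 0.003953 K/W
R_magnesite brick = L/(kA) = 0.165/(3×23) = 0.002391 K/W
Sum of the known resistances R_other = 0.007978 K/W
Required total resistance R_tot = ΔT/Q_allow = 982/63900 = 0.01537 K/W
R_perlite board = R_tot − R_other = 0.007389 K/W
L = R·k·A = 0.007389×0.0608×23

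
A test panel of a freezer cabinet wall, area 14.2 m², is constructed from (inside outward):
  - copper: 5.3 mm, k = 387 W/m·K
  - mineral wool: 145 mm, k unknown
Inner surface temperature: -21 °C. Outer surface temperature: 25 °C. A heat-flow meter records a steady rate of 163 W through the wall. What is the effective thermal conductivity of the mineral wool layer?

Treating each layer as a thermal resistance in series:
R_copper = L/(kA) = 0.0053/(387×14.2) = 9.644×10^-7 K/W
Sum of known resistances R_other = 9.644×10^-7 K/W
Total R = ΔT/Q = 46/163 = 0.2822 K/W
R_mineral wool = R_total − R_other = 0.2822 K/W
k = L/(R·A) = 0.145/(0.2822×14.2)

k ≈ 0.0362 W/(m·K)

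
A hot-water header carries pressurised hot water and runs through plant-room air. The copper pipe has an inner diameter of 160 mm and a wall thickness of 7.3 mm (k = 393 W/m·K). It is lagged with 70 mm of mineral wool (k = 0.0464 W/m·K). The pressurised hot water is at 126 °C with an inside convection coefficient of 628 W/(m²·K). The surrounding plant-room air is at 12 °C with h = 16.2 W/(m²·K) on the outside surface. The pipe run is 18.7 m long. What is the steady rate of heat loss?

Q ≈ 1020 W

For a radial system each layer contributes R = ln(r_out/r_in)/(2πkL); films add R = 1/(hA).
R_inner film = 1/(h_i·2πr₁L) = 1/(628×2π×0.08×18.7) = 1.694×10^-4 K/W
R_copper pipe wall = ln(87.3/80)/(2π×393×18.7) = 1.891×10^-6 K/W
R_mineral wool = ln(157.3/87.3)/(2π×0.0464×18.7) = 0.108 K/W
R_outer film = 1/(h_o·2πr_oL) = 1/(16.2×2π×0.1573×18.7) = 0.00334 K/W
R_total = 0.1115 K/W
Q = ΔT/R_total = 114/0.1115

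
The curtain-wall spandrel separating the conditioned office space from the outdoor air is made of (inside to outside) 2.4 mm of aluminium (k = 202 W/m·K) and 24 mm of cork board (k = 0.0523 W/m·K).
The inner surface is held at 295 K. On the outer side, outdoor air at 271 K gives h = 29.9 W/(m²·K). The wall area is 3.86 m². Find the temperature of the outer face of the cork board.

T ≈ 273 K

Series thermal resistances:
R_aluminium = L/(kA) = 0.0024/(202×3.86) = 3.078×10^-6 K/W
R_cork board = L/(kA) = 0.024/(0.0523×3.86) = 0.1189 K/W
R_outer film = 1/(h_o·A) = 1/(29.9×3.86) = 0.008664 K/W
R_total = 0.1276 K/W;  Q = ΔT/R_total = 24/0.1276 = 188.2 W
T_interface = T_inner − Q·ΣR(inner→interface) = 295 − 188×0.1189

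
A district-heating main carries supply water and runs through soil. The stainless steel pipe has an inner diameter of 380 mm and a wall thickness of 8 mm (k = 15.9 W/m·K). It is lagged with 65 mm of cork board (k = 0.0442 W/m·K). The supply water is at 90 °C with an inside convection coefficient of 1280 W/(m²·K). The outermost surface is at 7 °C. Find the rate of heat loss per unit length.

Radial resistances (cylindrical: R_cond = ln(r_o/r_i)/(2πkL), R_conv = 1/(h·2πrL)):
R_inner film = 1/(h_i·2πr₁L) = 1/(1280×2π×0.19×1) = 6.544×10^-4 K/W
R_stainless steel pipe wall = ln(198/190)/(2π×15.9×1) = 4.128×10^-4 K/W
R_cork board = ln(263/198)/(2π×0.0442×1) = 1.022 K/W
R_total = 1.023 K/W
Q = ΔT/R_total = 83/1.023

q′ ≈ 81.1 W/m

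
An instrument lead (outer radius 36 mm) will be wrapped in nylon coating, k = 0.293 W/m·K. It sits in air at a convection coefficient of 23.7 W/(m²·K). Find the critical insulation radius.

For a cylinder r_cr = k/h = 0.293/23.7
r_cr = 12.4 mm; since the bare radius (36 mm) is above r_cr, any added insulation will reduce heat loss.

r_cr ≈ 12.4 mm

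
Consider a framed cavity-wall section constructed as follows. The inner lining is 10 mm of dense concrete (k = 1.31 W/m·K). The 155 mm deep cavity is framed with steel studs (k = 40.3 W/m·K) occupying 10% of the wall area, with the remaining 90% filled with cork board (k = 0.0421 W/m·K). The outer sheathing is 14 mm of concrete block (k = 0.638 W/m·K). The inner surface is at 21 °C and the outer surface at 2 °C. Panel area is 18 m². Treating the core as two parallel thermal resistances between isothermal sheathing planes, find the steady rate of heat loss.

Q ≈ 5050 W

Sheathing layers in series; stud and cavity paths in parallel between them.
R_inner = 0.01/(1.31×18) = 4.241×10^-4 K/W
R_stud  = 0.155/(40.3×0.1×18) = 0.002137 K/W
R_cav   = 0.155/(0.0421×0.9×18) = 0.2273 K/W
1/R_core = 1/R_stud + 1/R_cav → R_core = 0.002117 K/W
R_outer = 0.014/(0.638×18) = 0.001219 K/W
R_total = 0.00376 K/W
Q = ΔT/R_total = 19/0.00376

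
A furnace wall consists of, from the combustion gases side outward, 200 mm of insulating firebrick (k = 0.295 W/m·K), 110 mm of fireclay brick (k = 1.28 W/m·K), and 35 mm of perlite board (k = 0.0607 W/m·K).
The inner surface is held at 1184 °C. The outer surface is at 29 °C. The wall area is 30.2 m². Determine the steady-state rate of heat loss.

Q ≈ 26000 W

Series thermal resistances:
R_insulating firebrick = L/(kA) = 0.2/(0.295×30.2) = 0.02245 K/W
R_fireclay brick = L/(kA) = 0.11/(1.28×30.2) = 0.002846 K/W
R_perlite board = L/(kA) = 0.035/(0.0607×30.2) = 0.01909 K/W
R_total = 0.04439 K/W
Q = ΔT / R_total = 1155 / 0.04439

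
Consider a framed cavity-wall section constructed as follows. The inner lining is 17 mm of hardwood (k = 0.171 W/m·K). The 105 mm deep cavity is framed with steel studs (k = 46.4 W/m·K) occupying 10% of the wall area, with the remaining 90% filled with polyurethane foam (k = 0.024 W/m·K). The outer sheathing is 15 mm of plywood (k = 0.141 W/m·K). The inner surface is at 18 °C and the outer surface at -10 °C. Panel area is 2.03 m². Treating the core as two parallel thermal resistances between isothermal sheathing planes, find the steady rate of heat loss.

Sheathing layers in series; stud and cavity paths in parallel between them.
R_inner = 0.017/(0.171×2.03) = 0.04897 K/W
R_stud  = 0.105/(46.4×0.1×2.03) = 0.01115 K/W
R_cav   = 0.105/(0.024×0.9×2.03) = 2.395 K/W
1/R_core = 1/R_stud + 1/R_cav → R_core = 0.0111 K/W
R_outer = 0.015/(0.141×2.03) = 0.05241 K/W
R_total = 0.1125 K/W
Q = ΔT/R_total = 28/0.1125

Q ≈ 249 W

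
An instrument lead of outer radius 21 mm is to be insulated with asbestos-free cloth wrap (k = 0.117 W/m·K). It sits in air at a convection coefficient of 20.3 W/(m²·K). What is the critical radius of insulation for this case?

r_cr ≈ 5.76 mm

For a cylinder r_cr = k/h = 0.117/20.3
r_cr = 5.76 mm; since the bare radius (21 mm) is above r_cr, any added insulation will reduce heat loss.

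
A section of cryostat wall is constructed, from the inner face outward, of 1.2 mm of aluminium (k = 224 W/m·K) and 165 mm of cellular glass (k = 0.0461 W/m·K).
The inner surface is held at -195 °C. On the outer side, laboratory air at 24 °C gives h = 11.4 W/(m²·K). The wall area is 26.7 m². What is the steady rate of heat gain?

Thermal resistances in series:
R_aluminium = L/(kA) = 0.0012/(224×26.7) = 2.006×10^-7 K/W
R_cellular glass = L/(kA) = 0.165/(0.0461×26.7) = 0.1341 K/W
R_outer film = 1/(h_o·A) = 1/(11.4×26.7) = 0.003285 K/W
R_total = 0.1373 K/W
Q = ΔT / R_total = 219 / 0.1373

Q ≈ 1590 W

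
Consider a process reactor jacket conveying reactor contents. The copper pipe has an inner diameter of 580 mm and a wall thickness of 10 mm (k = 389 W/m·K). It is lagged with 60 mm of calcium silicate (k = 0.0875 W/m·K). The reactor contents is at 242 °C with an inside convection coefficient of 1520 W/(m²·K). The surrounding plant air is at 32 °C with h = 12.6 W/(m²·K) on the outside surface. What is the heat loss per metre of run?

q′ ≈ 572 W/m

Per-layer cylindrical resistances, series-summed:
R_inner film = 1/(h_i·2πr₁L) = 1/(1520×2π×0.29×1) = 3.611×10^-4 K/W
R_copper pipe wall = ln(300/290)/(2π×389×1) = 1.387×10^-5 K/W
R_calcium silicate = ln(360/300)/(2π×0.0875×1) = 0.3316 K/W
R_outer film = 1/(h_o·2πr_oL) = 1/(12.6×2π×0.36×1) = 0.03509 K/W
R_total = 0.3671 K/W
Q = ΔT/R_total = 210/0.3671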